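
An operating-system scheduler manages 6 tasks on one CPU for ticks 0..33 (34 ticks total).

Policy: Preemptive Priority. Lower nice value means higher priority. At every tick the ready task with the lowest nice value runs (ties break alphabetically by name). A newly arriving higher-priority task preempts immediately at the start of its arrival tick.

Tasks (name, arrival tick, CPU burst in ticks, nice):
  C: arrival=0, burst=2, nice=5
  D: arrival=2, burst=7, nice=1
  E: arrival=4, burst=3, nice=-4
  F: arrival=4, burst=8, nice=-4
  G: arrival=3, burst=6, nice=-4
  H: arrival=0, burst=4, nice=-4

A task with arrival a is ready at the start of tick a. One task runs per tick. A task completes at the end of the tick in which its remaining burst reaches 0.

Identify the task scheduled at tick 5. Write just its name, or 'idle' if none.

t=0: ready={C,H} → run H
t=1: ready={C,H} → run H
t=2: ready={C,D,H} → run H
t=3: ready={C,D,G,H} → run G
t=4: ready={C,D,E,F,G,H} → run E
t=5: ready={C,D,E,F,G,H} → run E
t=6: ready={C,D,E,F,G,H} → run E
t=7: ready={C,D,F,G,H} → run F
t=8: ready={C,D,F,G,H} → run F
t=9: ready={C,D,F,G,H} → run F
t=10: ready={C,D,F,G,H} → run F
t=11: ready={C,D,F,G,H} → run F
t=12: ready={C,D,F,G,H} → run F
t=13: ready={C,D,F,G,H} → run F
t=14: ready={C,D,F,G,H} → run F
t=15: ready={C,D,G,H} → run G
t=16: ready={C,D,G,H} → run G
t=17: ready={C,D,G,H} → run G
t=18: ready={C,D,G,H} → run G
t=19: ready={C,D,G,H} → run G
t=20: ready={C,D,H} → run H
t=21: ready={C,D} → run D
t=22: ready={C,D} → run D
t=23: ready={C,D} → run D
t=24: ready={C,D} → run D
t=25: ready={C,D} → run D
t=26: ready={C,D} → run D
t=27: ready={C,D} → run D
t=28: ready={C} → run C
t=29: ready={C} → run C
t=30: (idle)
t=31: (idle)
t=32: (idle)
t=33: (idle)

running at tick 5 = E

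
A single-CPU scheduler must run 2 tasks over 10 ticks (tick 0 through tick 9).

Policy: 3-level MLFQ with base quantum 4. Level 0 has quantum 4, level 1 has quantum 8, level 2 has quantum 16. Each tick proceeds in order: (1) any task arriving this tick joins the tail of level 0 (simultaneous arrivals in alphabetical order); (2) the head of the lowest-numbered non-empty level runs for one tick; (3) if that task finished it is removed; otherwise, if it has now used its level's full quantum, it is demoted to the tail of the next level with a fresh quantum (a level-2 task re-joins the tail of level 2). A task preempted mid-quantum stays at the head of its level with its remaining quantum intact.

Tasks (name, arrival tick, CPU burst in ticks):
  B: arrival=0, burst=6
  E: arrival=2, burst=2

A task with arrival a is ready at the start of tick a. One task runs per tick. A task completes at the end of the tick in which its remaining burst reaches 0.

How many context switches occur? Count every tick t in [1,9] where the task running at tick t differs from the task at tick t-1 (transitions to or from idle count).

context switches = 3

t=0: L0/L1/L2 = B/-/- → run B
t=1: L0/L1/L2 = B/-/- → run B
t=2: L0/L1/L2 = BE/-/- → run B
t=3: L0/L1/L2 = BE/-/- → run B
t=4: L0/L1/L2 = E/B/- → run E
t=5: L0/L1/L2 = E/B/- → run E
t=6: L0/L1/L2 = -/B/- → run B
t=7: L0/L1/L2 = -/B/- → run B
t=8: (idle)
t=9: (idle)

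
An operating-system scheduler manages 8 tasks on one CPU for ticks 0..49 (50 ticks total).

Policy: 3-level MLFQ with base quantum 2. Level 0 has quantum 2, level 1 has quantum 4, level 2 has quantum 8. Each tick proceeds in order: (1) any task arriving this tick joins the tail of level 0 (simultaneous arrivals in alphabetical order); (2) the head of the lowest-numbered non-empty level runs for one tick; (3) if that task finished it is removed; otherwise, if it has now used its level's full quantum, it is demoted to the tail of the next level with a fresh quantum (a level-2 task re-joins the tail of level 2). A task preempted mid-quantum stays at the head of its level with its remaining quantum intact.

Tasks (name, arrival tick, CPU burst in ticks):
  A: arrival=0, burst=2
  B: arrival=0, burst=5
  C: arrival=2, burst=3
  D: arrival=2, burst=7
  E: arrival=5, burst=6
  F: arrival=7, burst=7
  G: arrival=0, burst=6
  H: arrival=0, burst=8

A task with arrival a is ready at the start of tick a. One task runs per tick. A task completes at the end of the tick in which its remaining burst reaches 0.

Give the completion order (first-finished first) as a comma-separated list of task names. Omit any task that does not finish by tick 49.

completion order = A, B, G, C, E, H, D, F

t=0: L0/L1/L2 = ABGH/-/- → run A
t=1: L0/L1/L2 = ABGH/-/- → run A
t=2: L0/L1/L2 = BGHCD/-/- → run B
t=3: L0/L1/L2 = BGHCD/-/- → run B
t=4: L0/L1/L2 = GHCD/B/- → run G
t=5: L0/L1/L2 = GHCDE/B/- → run G
t=6: L0/L1/L2 = HCDE/BG/- → run H
t=7: L0/L1/L2 = HCDEF/BG/- → run H
t=8: L0/L1/L2 = CDEF/BGH/- → run C
t=9: L0/L1/L2 = CDEF/BGH/- → run C
t=10: L0/L1/L2 = DEF/BGHC/- → run D
t=11: L0/L1/L2 = DEF/BGHC/- → run D
t=12: L0/L1/L2 = EF/BGHCD/- → run E
t=13: L0/L1/L2 = EF/BGHCD/- → run E
t=14: L0/L1/L2 = F/BGHCDE/- → run F
t=15: L0/L1/L2 = F/BGHCDE/- → run F
t=16: L0/L1/L2 = -/BGHCDEF/- → run B
t=17: L0/L1/L2 = -/BGHCDEF/- → run B
t=18: L0/L1/L2 = -/BGHCDEF/- → run B
t=19: L0/L1/L2 = -/GHCDEF/- → run G
t=20: L0/L1/L2 = -/GHCDEF/- → run G
t=21: L0/L1/L2 = -/GHCDEF/- → run G
t=22: L0/L1/L2 = -/GHCDEF/- → run G
t=23: L0/L1/L2 = -/HCDEF/- → run H
t=24: L0/L1/L2 = -/HCDEF/- → run H
t=25: L0/L1/L2 = -/HCDEF/- → run H
t=26: L0/L1/L2 = -/HCDEF/- → run H
t=27: L0/L1/L2 = -/CDEF/H → run C
t=28: L0/L1/L2 = -/DEF/H → run D
t=29: L0/L1/L2 = -/DEF/H → run D
t=30: L0/L1/L2 = -/DEF/H → run D
t=31: L0/L1/L2 = -/DEF/H → run D
t=32: L0/L1/L2 = -/EF/HD → run E
t=33: L0/L1/L2 = -/EF/HD → run E
t=34: L0/L1/L2 = -/EF/HD → run E
t=35: L0/L1/L2 = -/EF/HD → run E
t=36: L0/L1/L2 = -/F/HD → run F
t=37: L0/L1/L2 = -/F/HD → run F
t=38: L0/L1/L2 = -/F/HD → run F
t=39: L0/L1/L2 = -/F/HD → run F
t=40: L0/L1/L2 = -/-/HDF → run H
t=41: L0/L1/L2 = -/-/HDF → run H
t=42: L0/L1/L2 = -/-/DF → run D
t=43: L0/L1/L2 = -/-/F → run F
t=44: (idle)
t=45: (idle)
t=46: (idle)
t=47: (idle)
t=48: (idle)
t=49: (idle)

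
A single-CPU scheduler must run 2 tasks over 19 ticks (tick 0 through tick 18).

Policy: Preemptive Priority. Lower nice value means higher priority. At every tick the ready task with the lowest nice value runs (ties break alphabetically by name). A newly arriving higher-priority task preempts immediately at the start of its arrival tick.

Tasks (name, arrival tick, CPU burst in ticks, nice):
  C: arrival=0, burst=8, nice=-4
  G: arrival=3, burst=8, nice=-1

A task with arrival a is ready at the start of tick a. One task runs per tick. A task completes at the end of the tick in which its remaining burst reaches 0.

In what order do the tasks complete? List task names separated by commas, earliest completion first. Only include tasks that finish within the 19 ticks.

completion order = C, G

t=0: ready={C} → run C
t=1: ready={C} → run C
t=2: ready={C} → run C
t=3: ready={C,G} → run C
t=4: ready={C,G} → run C
t=5: ready={C,G} → run C
t=6: ready={C,G} → run C
t=7: ready={C,G} → run C
t=8: ready={G} → run G
t=9: ready={G} → run G
t=10: ready={G} → run G
t=11: ready={G} → run G
t=12: ready={G} → run G
t=13: ready={G} → run G
t=14: ready={G} → run G
t=15: ready={G} → run G
t=16: (idle)
t=17: (idle)
t=18: (idle)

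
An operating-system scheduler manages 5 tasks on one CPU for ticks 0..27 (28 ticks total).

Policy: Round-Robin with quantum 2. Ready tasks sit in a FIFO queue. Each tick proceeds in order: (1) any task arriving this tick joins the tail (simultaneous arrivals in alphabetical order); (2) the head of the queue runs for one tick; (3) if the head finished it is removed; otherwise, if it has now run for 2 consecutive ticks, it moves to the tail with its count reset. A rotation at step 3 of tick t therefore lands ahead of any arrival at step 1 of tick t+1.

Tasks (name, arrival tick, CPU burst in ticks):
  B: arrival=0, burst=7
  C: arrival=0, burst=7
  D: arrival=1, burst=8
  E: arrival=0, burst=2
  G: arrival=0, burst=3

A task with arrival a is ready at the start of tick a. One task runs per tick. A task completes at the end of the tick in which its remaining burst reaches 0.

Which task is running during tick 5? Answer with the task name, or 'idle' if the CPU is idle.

t=0: queue=[B,C,E,G] q_used=0 → run B
t=1: queue=[B,C,E,G,D] q_used=1 → run B
t=2: queue=[C,E,G,D,B] q_used=0 → run C
t=3: queue=[C,E,G,D,B] q_used=1 → run C
t=4: queue=[E,G,D,B,C] q_used=0 → run E
t=5: queue=[E,G,D,B,C] q_used=1 → run E
t=6: queue=[G,D,B,C] q_used=0 → run G
t=7: queue=[G,D,B,C] q_used=1 → run G
t=8: queue=[D,B,C,G] q_used=0 → run D
t=9: queue=[D,B,C,G] q_used=1 → run D
t=10: queue=[B,C,G,D] q_used=0 → run B
t=11: queue=[B,C,G,D] q_used=1 → run B
t=12: queue=[C,G,D,B] q_used=0 → run C
t=13: queue=[C,G,D,B] q_used=1 → run C
t=14: queue=[G,D,B,C] q_used=0 → run G
t=15: queue=[D,B,C] q_used=0 → run D
t=16: queue=[D,B,C] q_used=1 → run D
t=17: queue=[B,C,D] q_used=0 → run B
t=18: queue=[B,C,D] q_used=1 → run B
t=19: queue=[C,D,B] q_used=0 → run C
t=20: queue=[C,D,B] q_used=1 → run C
t=21: queue=[D,B,C] q_used=0 → run D
t=22: queue=[D,B,C] q_used=1 → run D
t=23: queue=[B,C,D] q_used=0 → run B
t=24: queue=[C,D] q_used=0 → run C
t=25: queue=[D] q_used=0 → run D
t=26: queue=[D] q_used=1 → run D
t=27: (idle)

running at tick 5 = E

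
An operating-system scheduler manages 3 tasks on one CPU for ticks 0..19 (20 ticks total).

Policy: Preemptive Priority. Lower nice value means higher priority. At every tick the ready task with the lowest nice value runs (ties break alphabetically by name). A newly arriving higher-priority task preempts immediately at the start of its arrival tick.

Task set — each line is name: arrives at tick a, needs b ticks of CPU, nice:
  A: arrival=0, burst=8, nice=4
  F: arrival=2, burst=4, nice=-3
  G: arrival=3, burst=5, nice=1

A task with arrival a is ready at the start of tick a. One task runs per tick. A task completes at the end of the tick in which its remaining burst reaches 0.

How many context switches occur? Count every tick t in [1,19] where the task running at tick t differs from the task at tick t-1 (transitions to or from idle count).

t=0: ready={A} → run A
t=1: ready={A} → run A
t=2: ready={A,F} → run F
t=3: ready={A,F,G} → run F
t=4: ready={A,F,G} → run F
t=5: ready={A,F,G} → run F
t=6: ready={A,G} → run G
t=7: ready={A,G} → run G
t=8: ready={A,G} → run G
t=9: ready={A,G} → run G
t=10: ready={A,G} → run G
t=11: ready={A} → run A
t=12: ready={A} → run A
t=13: ready={A} → run A
t=14: ready={A} → run A
t=15: ready={A} → run A
t=16: ready={A} → run A
t=17: (idle)
t=18: (idle)
t=19: (idle)

context switches = 4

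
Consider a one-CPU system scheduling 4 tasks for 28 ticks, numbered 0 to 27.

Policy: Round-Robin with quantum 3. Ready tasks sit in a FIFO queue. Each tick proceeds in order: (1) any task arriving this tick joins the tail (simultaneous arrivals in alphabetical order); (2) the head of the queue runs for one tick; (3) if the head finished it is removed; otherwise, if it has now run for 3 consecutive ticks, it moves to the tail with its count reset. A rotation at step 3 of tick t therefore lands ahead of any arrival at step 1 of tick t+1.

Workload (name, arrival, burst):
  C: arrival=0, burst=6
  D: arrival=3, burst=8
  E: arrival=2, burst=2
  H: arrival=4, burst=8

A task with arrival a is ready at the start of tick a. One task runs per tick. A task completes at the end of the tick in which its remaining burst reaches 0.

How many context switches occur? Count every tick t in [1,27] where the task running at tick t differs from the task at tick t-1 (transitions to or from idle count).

context switches = 9

t=0: queue=[C] q_used=0 → run C
t=1: queue=[C] q_used=1 → run C
t=2: queue=[C,E] q_used=2 → run C
t=3: queue=[E,C,D] q_used=0 → run E
t=4: queue=[E,C,D,H] q_used=1 → run E
t=5: queue=[C,D,H] q_used=0 → run C
t=6: queue=[C,D,H] q_used=1 → run C
t=7: queue=[C,D,H] q_used=2 → run C
t=8: queue=[D,H] q_used=0 → run D
t=9: queue=[D,H] q_used=1 → run D
t=10: queue=[D,H] q_used=2 → run D
t=11: queue=[H,D] q_used=0 → run H
t=12: queue=[H,D] q_used=1 → run H
t=13: queue=[H,D] q_used=2 → run H
t=14: queue=[D,H] q_used=0 → run D
t=15: queue=[D,H] q_used=1 → run D
t=16: queue=[D,H] q_used=2 → run D
t=17: queue=[H,D] q_used=0 → run H
t=18: queue=[H,D] q_used=1 → run H
t=19: queue=[H,D] q_used=2 → run H
t=20: queue=[D,H] q_used=0 → run D
t=21: queue=[D,H] q_used=1 → run D
t=22: queue=[H] q_used=0 → run H
t=23: queue=[H] q_used=1 → run H
t=24: (idle)
t=25: (idle)
t=26: (idle)
t=27: (idle)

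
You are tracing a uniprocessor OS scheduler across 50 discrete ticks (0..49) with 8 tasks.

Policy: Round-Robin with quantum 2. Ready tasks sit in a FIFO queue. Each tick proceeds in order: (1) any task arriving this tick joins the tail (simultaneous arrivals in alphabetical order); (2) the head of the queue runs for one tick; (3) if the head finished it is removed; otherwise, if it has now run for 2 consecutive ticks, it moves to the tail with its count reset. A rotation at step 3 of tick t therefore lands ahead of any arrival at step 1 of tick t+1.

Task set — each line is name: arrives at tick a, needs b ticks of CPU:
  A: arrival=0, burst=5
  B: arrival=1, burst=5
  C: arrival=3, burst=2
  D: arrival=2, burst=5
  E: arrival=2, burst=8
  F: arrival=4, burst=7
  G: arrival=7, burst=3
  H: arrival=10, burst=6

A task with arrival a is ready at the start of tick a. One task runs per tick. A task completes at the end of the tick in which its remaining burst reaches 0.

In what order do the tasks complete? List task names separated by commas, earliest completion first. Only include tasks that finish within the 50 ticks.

completion order = C, A, B, G, D, E, H, F

t=0: queue=[A] q_used=0 → run A
t=1: queue=[A,B] q_used=1 → run A
t=2: queue=[B,A,D,E] q_used=0 → run B
t=3: queue=[B,A,D,E,C] q_used=1 → run B
t=4: queue=[A,D,E,C,B,F] q_used=0 → run A
t=5: queue=[A,D,E,C,B,F] q_used=1 → run A
t=6: queue=[D,E,C,B,F,A] q_used=0 → run D
t=7: queue=[D,E,C,B,F,A,G] q_used=1 → run D
t=8: queue=[E,C,B,F,A,G,D] q_used=0 → run E
t=9: queue=[E,C,B,F,A,G,D] q_used=1 → run E
t=10: queue=[C,B,F,A,G,D,E,H] q_used=0 → run C
t=11: queue=[C,B,F,A,G,D,E,H] q_used=1 → run C
t=12: queue=[B,F,A,G,D,E,H] q_used=0 → run B
t=13: queue=[B,F,A,G,D,E,H] q_used=1 → run B
t=14: queue=[F,A,G,D,E,H,B] q_used=0 → run F
t=15: queue=[F,A,G,D,E,H,B] q_used=1 → run F
t=16: queue=[A,G,D,E,H,B,F] q_used=0 → run A
t=17: queue=[G,D,E,H,B,F] q_used=0 → run G
t=18: queue=[G,D,E,H,B,F] q_used=1 → run G
t=19: queue=[D,E,H,B,F,G] q_used=0 → run D
t=20: queue=[D,E,H,B,F,G] q_used=1 → run D
t=21: queue=[E,H,B,F,G,D] q_used=0 → run E
t=22: queue=[E,H,B,F,G,D] q_used=1 → run E
t=23: queue=[H,B,F,G,D,E] q_used=0 → run H
t=24: queue=[H,B,F,G,D,E] q_used=1 → run H
t=25: queue=[B,F,G,D,E,H] q_used=0 → run B
t=26: queue=[F,G,D,E,H] q_used=0 → run F
t=27: queue=[F,G,D,E,H] q_used=1 → run F
t=28: queue=[G,D,E,H,F] q_used=0 → run G
t=29: queue=[D,E,H,F] q_used=0 → run D
t=30: queue=[E,H,F] q_used=0 → run E
t=31: queue=[E,H,F] q_used=1 → run E
t=32: queue=[H,F,E] q_used=0 → run H
t=33: queue=[H,F,E] q_used=1 → run H
t=34: queue=[F,E,H] q_used=0 → run F
t=35: queue=[F,E,H] q_used=1 → run F
t=36: queue=[E,H,F] q_used=0 → run E
t=37: queue=[E,H,F] q_used=1 → run E
t=38: queue=[H,F] q_used=0 → run H
t=39: queue=[H,F] q_used=1 → run H
t=40: queue=[F] q_used=0 → run F
t=41: (idle)
t=42: (idle)
t=43: (idle)
t=44: (idle)
t=45: (idle)
t=46: (idle)
t=47: (idle)
t=48: (idle)
t=49: (idle)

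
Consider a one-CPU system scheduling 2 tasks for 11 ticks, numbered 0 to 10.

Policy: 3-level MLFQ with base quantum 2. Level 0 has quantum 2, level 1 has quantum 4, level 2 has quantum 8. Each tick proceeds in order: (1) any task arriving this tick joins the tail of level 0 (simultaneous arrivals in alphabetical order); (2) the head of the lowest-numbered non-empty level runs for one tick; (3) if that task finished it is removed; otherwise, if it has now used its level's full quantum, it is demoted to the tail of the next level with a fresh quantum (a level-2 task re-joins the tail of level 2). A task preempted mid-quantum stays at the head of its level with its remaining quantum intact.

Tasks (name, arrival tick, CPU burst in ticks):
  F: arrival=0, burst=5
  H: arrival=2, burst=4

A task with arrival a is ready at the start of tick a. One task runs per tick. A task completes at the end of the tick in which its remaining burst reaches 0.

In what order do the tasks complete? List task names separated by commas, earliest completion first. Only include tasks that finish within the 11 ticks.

t=0: L0/L1/L2 = F/-/- → run F
t=1: L0/L1/L2 = F/-/- → run F
t=2: L0/L1/L2 = H/F/- → run H
t=3: L0/L1/L2 = H/F/- → run H
t=4: L0/L1/L2 = -/FH/- → run F
t=5: L0/L1/L2 = -/FH/- → run F
t=6: L0/L1/L2 = -/FH/- → run F
t=7: L0/L1/L2 = -/H/- → run H
t=8: L0/L1/L2 = -/H/- → run H
t=9: (idle)
t=10: (idle)

completion order = F, H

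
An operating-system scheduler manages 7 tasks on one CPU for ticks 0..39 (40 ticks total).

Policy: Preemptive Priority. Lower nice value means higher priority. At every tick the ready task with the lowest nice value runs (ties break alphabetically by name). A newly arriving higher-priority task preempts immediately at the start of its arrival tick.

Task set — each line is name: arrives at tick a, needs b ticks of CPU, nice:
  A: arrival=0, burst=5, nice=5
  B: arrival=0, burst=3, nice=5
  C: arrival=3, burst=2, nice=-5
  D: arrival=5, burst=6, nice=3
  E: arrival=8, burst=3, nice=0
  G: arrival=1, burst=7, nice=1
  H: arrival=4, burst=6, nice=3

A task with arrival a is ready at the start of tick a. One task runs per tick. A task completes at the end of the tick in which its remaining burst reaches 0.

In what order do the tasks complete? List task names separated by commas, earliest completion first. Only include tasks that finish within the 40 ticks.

t=0: ready={A,B} → run A
t=1: ready={A,B,G} → run G
t=2: ready={A,B,G} → run G
t=3: ready={A,B,C,G} → run C
t=4: ready={A,B,C,G,H} → run C
t=5: ready={A,B,D,G,H} → run G
t=6: ready={A,B,D,G,H} → run G
t=7: ready={A,B,D,G,H} → run G
t=8: ready={A,B,D,E,G,H} → run E
t=9: ready={A,B,D,E,G,H} → run E
t=10: ready={A,B,D,E,G,H} → run E
t=11: ready={A,B,D,G,H} → run G
t=12: ready={A,B,D,G,H} → run G
t=13: ready={A,B,D,H} → run D
t=14: ready={A,B,D,H} → run D
t=15: ready={A,B,D,H} → run D
t=16: ready={A,B,D,H} → run D
t=17: ready={A,B,D,H} → run D
t=18: ready={A,B,D,H} → run D
t=19: ready={A,B,H} → run H
t=20: ready={A,B,H} → run H
t=21: ready={A,B,H} → run H
t=22: ready={A,B,H} → run H
t=23: ready={A,B,H} → run H
t=24: ready={A,B,H} → run H
t=25: ready={A,B} → run A
t=26: ready={A,B} → run A
t=27: ready={A,B} → run A
t=28: ready={A,B} → run A
t=29: ready={B} → run B
t=30: ready={B} → run B
t=31: ready={B} → run B
t=32: (idle)
t=33: (idle)
t=34: (idle)
t=35: (idle)
t=36: (idle)
t=37: (idle)
t=38: (idle)
t=39: (idle)

completion order = C, E, G, D, H, A, B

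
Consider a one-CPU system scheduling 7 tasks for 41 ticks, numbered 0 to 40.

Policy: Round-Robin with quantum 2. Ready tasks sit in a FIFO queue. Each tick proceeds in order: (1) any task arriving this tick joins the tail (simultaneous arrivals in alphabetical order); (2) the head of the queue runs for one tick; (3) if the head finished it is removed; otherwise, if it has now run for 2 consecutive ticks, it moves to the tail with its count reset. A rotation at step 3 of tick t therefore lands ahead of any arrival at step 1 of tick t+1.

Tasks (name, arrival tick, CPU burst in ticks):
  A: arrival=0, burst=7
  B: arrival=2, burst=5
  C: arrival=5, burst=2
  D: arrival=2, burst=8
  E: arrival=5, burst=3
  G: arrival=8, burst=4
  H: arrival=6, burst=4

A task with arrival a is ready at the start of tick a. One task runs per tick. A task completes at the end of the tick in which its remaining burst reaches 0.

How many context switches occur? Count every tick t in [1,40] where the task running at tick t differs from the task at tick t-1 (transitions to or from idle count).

t=0: queue=[A] q_used=0 → run A
t=1: queue=[A] q_used=1 → run A
t=2: queue=[A,B,D] q_used=0 → run A
t=3: queue=[A,B,D] q_used=1 → run A
t=4: queue=[B,D,A] q_used=0 → run B
t=5: queue=[B,D,A,C,E] q_used=1 → run B
t=6: queue=[D,A,C,E,B,H] q_used=0 → run D
t=7: queue=[D,A,C,E,B,H] q_used=1 → run D
t=8: queue=[A,C,E,B,H,D,G] q_used=0 → run A
t=9: queue=[A,C,E,B,H,D,G] q_used=1 → run A
t=10: queue=[C,E,B,H,D,G,A] q_used=0 → run C
t=11: queue=[C,E,B,H,D,G,A] q_used=1 → run C
t=12: queue=[E,B,H,D,G,A] q_used=0 → run E
t=13: queue=[E,B,H,D,G,A] q_used=1 → run E
t=14: queue=[B,H,D,G,A,E] q_used=0 → run B
t=15: queue=[B,H,D,G,A,E] q_used=1 → run B
t=16: queue=[H,D,G,A,E,B] q_used=0 → run H
t=17: queue=[H,D,G,A,E,B] q_used=1 → run H
t=18: queue=[D,G,A,E,B,H] q_used=0 → run D
t=19: queue=[D,G,A,E,B,H] q_used=1 → run D
t=20: queue=[G,A,E,B,H,D] q_used=0 → run G
t=21: queue=[G,A,E,B,H,D] q_used=1 → run G
t=22: queue=[A,E,B,H,D,G] q_used=0 → run A
t=23: queue=[E,B,H,D,G] q_used=0 → run E
t=24: queue=[B,H,D,G] q_used=0 → run B
t=25: queue=[H,D,G] q_used=0 → run H
t=26: queue=[H,D,G] q_used=1 → run H
t=27: queue=[D,G] q_used=0 → run D
t=28: queue=[D,G] q_used=1 → run D
t=29: queue=[G,D] q_used=0 → run G
t=30: queue=[G,D] q_used=1 → run G
t=31: queue=[D] q_used=0 → run D
t=32: queue=[D] q_used=1 → run D
t=33: (idle)
t=34: (idle)
t=35: (idle)
t=36: (idle)
t=37: (idle)
t=38: (idle)
t=39: (idle)
t=40: (idle)

context switches = 17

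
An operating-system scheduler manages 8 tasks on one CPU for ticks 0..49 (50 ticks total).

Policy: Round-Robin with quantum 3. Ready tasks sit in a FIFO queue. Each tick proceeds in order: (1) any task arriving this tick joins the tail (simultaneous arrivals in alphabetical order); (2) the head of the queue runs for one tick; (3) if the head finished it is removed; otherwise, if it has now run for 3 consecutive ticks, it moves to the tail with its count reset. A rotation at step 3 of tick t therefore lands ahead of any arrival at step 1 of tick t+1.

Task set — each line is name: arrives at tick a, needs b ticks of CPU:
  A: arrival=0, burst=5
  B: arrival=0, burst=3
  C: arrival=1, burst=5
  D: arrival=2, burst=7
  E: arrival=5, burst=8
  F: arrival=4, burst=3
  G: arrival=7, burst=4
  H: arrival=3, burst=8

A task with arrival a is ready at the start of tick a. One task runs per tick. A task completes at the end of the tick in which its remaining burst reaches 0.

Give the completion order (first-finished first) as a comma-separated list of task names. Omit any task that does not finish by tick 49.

completion order = B, A, F, C, G, D, H, E

t=0: queue=[A,B] q_used=0 → run A
t=1: queue=[A,B,C] q_used=1 → run A
t=2: queue=[A,B,C,D] q_used=2 → run A
t=3: queue=[B,C,D,A,H] q_used=0 → run B
t=4: queue=[B,C,D,A,H,F] q_used=1 → run B
t=5: queue=[B,C,D,A,H,F,E] q_used=2 → run B
t=6: queue=[C,D,A,H,F,E] q_used=0 → run C
t=7: queue=[C,D,A,H,F,E,G] q_used=1 → run C
t=8: queue=[C,D,A,H,F,E,G] q_used=2 → run C
t=9: queue=[D,A,H,F,E,G,C] q_used=0 → run D
t=10: queue=[D,A,H,F,E,G,C] q_used=1 → run D
t=11: queue=[D,A,H,F,E,G,C] q_used=2 → run D
t=12: queue=[A,H,F,E,G,C,D] q_used=0 → run A
t=13: queue=[A,H,F,E,G,C,D] q_used=1 → run A
t=14: queue=[H,F,E,G,C,D] q_used=0 → run H
t=15: queue=[H,F,E,G,C,D] q_used=1 → run H
t=16: queue=[H,F,E,G,C,D] q_used=2 → run H
t=17: queue=[F,E,G,C,D,H] q_used=0 → run F
t=18: queue=[F,E,G,C,D,H] q_used=1 → run F
t=19: queue=[F,E,G,C,D,H] q_used=2 → run F
t=20: queue=[E,G,C,D,H] q_used=0 → run E
t=21: queue=[E,G,C,D,H] q_used=1 → run E
t=22: queue=[E,G,C,D,H] q_used=2 → run E
t=23: queue=[G,C,D,H,E] q_used=0 → run G
t=24: queue=[G,C,D,H,E] q_used=1 → run G
t=25: queue=[G,C,D,H,E] q_used=2 → run G
t=26: queue=[C,D,H,E,G] q_used=0 → run C
t=27: queue=[C,D,H,E,G] q_used=1 → run C
t=28: queue=[D,H,E,G] q_used=0 → run D
t=29: queue=[D,H,E,G] q_used=1 → run D
t=30: queue=[D,H,E,G] q_used=2 → run D
t=31: queue=[H,E,G,D] q_used=0 → run H
t=32: queue=[H,E,G,D] q_used=1 → run H
t=33: queue=[H,E,G,D] q_used=2 → run H
t=34: queue=[E,G,D,H] q_used=0 → run E
t=35: queue=[E,G,D,H] q_used=1 → run E
t=36: queue=[E,G,D,H] q_used=2 → run E
t=37: queue=[G,D,H,E] q_used=0 → run G
t=38: queue=[D,H,E] q_used=0 → run D
t=39: queue=[H,E] q_used=0 → run H
t=40: queue=[H,E] q_used=1 → run H
t=41: queue=[E] q_used=0 → run E
t=42: queue=[E] q_used=1 → run E
t=43: (idle)
t=44: (idle)
t=45: (idle)
t=46: (idle)
t=47: (idle)
t=48: (idle)
t=49: (idle)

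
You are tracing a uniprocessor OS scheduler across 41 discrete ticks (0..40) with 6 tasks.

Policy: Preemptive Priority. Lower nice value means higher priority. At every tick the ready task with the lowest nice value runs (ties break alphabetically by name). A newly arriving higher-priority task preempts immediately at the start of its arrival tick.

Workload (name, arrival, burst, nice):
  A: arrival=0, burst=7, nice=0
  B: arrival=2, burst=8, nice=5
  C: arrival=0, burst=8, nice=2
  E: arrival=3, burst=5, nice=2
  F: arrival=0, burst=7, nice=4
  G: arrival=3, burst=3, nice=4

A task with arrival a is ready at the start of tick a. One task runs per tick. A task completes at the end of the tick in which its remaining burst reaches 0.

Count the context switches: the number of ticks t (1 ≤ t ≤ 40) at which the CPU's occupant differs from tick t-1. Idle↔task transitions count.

context switches = 6

t=0: ready={A,C,F} → run A
t=1: ready={A,C,F} → run A
t=2: ready={A,B,C,F} → run A
t=3: ready={A,B,C,E,F,G} → run A
t=4: ready={A,B,C,E,F,G} → run A
t=5: ready={A,B,C,E,F,G} → run A
t=6: ready={A,B,C,E,F,G} → run A
t=7: ready={B,C,E,F,G} → run C
t=8: ready={B,C,E,F,G} → run C
t=9: ready={B,C,E,F,G} → run C
t=10: ready={B,C,E,F,G} → run C
t=11: ready={B,C,E,F,G} → run C
t=12: ready={B,C,E,F,G} → run C
t=13: ready={B,C,E,F,G} → run C
t=14: ready={B,C,E,F,G} → run C
t=15: ready={B,E,F,G} → run E
t=16: ready={B,E,F,G} → run E
t=17: ready={B,E,F,G} → run E
t=18: ready={B,E,F,G} → run E
t=19: ready={B,E,F,G} → run E
t=20: ready={B,F,G} → run F
t=21: ready={B,F,G} → run F
t=22: ready={B,F,G} → run F
t=23: ready={B,F,G} → run F
t=24: ready={B,F,G} → run F
t=25: ready={B,F,G} → run F
t=26: ready={B,F,G} → run F
t=27: ready={B,G} → run G
t=28: ready={B,G} → run G
t=29: ready={B,G} → run G
t=30: ready={B} → run B
t=31: ready={B} → run B
t=32: ready={B} → run B
t=33: ready={B} → run B
t=34: ready={B} → run B
t=35: ready={B} → run B
t=36: ready={B} → run B
t=37: ready={B} → run B
t=38: (idle)
t=39: (idle)
t=40: (idle)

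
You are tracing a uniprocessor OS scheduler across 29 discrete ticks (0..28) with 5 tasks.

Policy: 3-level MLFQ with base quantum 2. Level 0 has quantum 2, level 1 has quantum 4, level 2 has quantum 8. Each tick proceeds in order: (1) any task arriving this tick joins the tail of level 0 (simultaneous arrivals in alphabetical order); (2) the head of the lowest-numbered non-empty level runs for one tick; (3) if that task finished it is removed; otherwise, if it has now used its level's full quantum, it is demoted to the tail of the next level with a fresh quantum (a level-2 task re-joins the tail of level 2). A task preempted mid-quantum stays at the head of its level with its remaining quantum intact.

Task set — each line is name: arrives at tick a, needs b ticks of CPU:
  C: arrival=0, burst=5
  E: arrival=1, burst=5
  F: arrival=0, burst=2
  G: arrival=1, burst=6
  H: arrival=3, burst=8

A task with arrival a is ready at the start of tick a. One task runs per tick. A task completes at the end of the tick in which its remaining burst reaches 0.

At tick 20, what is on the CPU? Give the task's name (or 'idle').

t=0: L0/L1/L2 = CF/-/- → run C
t=1: L0/L1/L2 = CFEG/-/- → run C
t=2: L0/L1/L2 = FEG/C/- → run F
t=3: L0/L1/L2 = FEGH/C/- → run F
t=4: L0/L1/L2 = EGH/C/- → run E
t=5: L0/L1/L2 = EGH/C/- → run E
t=6: L0/L1/L2 = GH/CE/- → run G
t=7: L0/L1/L2 = GH/CE/- → run G
t=8: L0/L1/L2 = H/CEG/- → run H
t=9: L0/L1/L2 = H/CEG/- → run H
t=10: L0/L1/L2 = -/CEGH/- → run C
t=11: L0/L1/L2 = -/CEGH/- → run C
t=12: L0/L1/L2 = -/CEGH/- → run C
t=13: L0/L1/L2 = -/EGH/- → run E
t=14: L0/L1/L2 = -/EGH/- → run E
t=15: L0/L1/L2 = -/EGH/- → run E
t=16: L0/L1/L2 = -/GH/- → run G
t=17: L0/L1/L2 = -/GH/- → run G
t=18: L0/L1/L2 = -/GH/- → run G
t=19: L0/L1/L2 = -/GH/- → run G
t=20: L0/L1/L2 = -/H/- → run H
t=21: L0/L1/L2 = -/H/- → run H
t=22: L0/L1/L2 = -/H/- → run H
t=23: L0/L1/L2 = -/H/- → run H
t=24: L0/L1/L2 = -/-/H → run H
t=25: L0/L1/L2 = -/-/H → run H
t=26: (idle)
t=27: (idle)
t=28: (idle)

running at tick 20 = H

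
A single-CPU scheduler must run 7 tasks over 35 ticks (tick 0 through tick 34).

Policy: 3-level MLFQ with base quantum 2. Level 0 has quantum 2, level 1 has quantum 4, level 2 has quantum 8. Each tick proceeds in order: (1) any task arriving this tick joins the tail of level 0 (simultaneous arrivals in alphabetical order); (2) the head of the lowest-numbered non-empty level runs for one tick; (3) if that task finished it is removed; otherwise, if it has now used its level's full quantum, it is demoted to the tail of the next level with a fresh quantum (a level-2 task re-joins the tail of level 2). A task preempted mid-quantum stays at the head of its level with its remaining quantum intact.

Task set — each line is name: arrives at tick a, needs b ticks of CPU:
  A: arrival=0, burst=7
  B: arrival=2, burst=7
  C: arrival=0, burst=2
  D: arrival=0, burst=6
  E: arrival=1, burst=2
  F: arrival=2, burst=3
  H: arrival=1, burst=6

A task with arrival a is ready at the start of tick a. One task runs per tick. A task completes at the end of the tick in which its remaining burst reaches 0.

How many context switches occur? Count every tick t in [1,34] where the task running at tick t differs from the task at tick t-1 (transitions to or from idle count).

t=0: L0/L1/L2 = ACD/-/- → run A
t=1: L0/L1/L2 = ACDEH/-/- → run A
t=2: L0/L1/L2 = CDEHBF/A/- → run C
t=3: L0/L1/L2 = CDEHBF/A/- → run C
t=4: L0/L1/L2 = DEHBF/A/- → run D
t=5: L0/L1/L2 = DEHBF/A/- → run D
t=6: L0/L1/L2 = EHBF/AD/- → run E
t=7: L0/L1/L2 = EHBF/AD/- → run E
t=8: L0/L1/L2 = HBF/AD/- → run H
t=9: L0/L1/L2 = HBF/AD/- → run H
t=10: L0/L1/L2 = BF/ADH/- → run B
t=11: L0/L1/L2 = BF/ADH/- → run B
t=12: L0/L1/L2 = F/ADHB/- → run F
t=13: L0/L1/L2 = F/ADHB/- → run F
t=14: L0/L1/L2 = -/ADHBF/- → run A
t=15: L0/L1/L2 = -/ADHBF/- → run A
t=16: L0/L1/L2 = -/ADHBF/- → run A
t=17: L0/L1/L2 = -/ADHBF/- → run A
t=18: L0/L1/L2 = -/DHBF/A → run D
t=19: L0/L1/L2 = -/DHBF/A → run D
t=20: L0/L1/L2 = -/DHBF/A → run D
t=21: L0/L1/L2 = -/DHBF/A → run D
t=22: L0/L1/L2 = -/HBF/A → run H
t=23: L0/L1/L2 = -/HBF/A → run H
t=24: L0/L1/L2 = -/HBF/A → run H
t=25: L0/L1/L2 = -/HBF/A → run H
t=26: L0/L1/L2 = -/BF/A → run B
t=27: L0/L1/L2 = -/BF/A → run B
t=28: L0/L1/L2 = -/BF/A → run B
t=29: L0/L1/L2 = -/BF/A → run B
t=30: L0/L1/L2 = -/F/AB → run F
t=31: L0/L1/L2 = -/-/AB → run A
t=32: L0/L1/L2 = -/-/B → run B
t=33: (idle)
t=34: (idle)

context switches = 14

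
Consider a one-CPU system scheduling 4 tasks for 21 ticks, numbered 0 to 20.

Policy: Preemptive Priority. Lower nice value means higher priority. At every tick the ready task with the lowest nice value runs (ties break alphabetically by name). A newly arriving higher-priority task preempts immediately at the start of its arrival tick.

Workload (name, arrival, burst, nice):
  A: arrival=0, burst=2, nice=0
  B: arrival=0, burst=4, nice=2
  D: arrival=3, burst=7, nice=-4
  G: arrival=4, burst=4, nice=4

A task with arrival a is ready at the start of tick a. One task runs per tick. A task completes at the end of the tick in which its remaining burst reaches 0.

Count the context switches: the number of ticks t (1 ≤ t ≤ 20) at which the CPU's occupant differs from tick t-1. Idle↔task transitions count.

t=0: ready={A,B} → run A
t=1: ready={A,B} → run A
t=2: ready={B} → run B
t=3: ready={B,D} → run D
t=4: ready={B,D,G} → run D
t=5: ready={B,D,G} → run D
t=6: ready={B,D,G} → run D
t=7: ready={B,D,G} → run D
t=8: ready={B,D,G} → run D
t=9: ready={B,D,G} → run D
t=10: ready={B,G} → run B
t=11: ready={B,G} → run B
t=12: ready={B,G} → run B
t=13: ready={G} → run G
t=14: ready={G} → run G
t=15: ready={G} → run G
t=16: ready={G} → run G
t=17: (idle)
t=18: (idle)
t=19: (idle)
t=20: (idle)

context switches = 5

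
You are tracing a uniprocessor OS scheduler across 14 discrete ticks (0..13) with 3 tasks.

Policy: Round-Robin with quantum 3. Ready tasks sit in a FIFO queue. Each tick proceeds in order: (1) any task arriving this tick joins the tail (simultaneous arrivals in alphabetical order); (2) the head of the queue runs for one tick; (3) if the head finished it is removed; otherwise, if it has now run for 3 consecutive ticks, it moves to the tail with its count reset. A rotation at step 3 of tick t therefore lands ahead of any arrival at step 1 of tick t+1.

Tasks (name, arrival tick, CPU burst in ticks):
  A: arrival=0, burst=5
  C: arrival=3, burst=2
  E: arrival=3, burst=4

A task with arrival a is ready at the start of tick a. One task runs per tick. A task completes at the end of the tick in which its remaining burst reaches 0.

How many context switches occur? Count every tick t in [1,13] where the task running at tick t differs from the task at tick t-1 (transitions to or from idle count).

context switches = 3

t=0: queue=[A] q_used=0 → run A
t=1: queue=[A] q_used=1 → run A
t=2: queue=[A] q_used=2 → run A
t=3: queue=[A,C,E] q_used=0 → run A
t=4: queue=[A,C,E] q_used=1 → run A
t=5: queue=[C,E] q_used=0 → run C
t=6: queue=[C,E] q_used=1 → run C
t=7: queue=[E] q_used=0 → run E
t=8: queue=[E] q_used=1 → run E
t=9: queue=[E] q_used=2 → run E
t=10: queue=[E] q_used=0 → run E
t=11: (idle)
t=12: (idle)
t=13: (idle)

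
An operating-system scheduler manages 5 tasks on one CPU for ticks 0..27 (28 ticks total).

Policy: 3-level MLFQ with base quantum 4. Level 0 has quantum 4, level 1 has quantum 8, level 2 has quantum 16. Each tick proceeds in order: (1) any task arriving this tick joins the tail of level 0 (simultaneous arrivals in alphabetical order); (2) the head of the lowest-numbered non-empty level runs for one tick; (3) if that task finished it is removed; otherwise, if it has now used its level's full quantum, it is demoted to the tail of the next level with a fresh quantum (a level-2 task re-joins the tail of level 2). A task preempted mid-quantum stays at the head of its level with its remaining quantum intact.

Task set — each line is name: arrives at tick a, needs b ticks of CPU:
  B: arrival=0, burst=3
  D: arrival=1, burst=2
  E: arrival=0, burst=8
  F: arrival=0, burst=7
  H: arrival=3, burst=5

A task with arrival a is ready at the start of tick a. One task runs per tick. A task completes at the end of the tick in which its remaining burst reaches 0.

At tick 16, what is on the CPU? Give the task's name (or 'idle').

running at tick 16 = H

t=0: L0/L1/L2 = BEF/-/- → run B
t=1: L0/L1/L2 = BEFD/-/- → run B
t=2: L0/L1/L2 = BEFD/-/- → run B
t=3: L0/L1/L2 = EFDH/-/- → run E
t=4: L0/L1/L2 = EFDH/-/- → run E
t=5: L0/L1/L2 = EFDH/-/- → run E
t=6: L0/L1/L2 = EFDH/-/- → run E
t=7: L0/L1/L2 = FDH/E/- → run F
t=8: L0/L1/L2 = FDH/E/- → run F
t=9: L0/L1/L2 = FDH/E/- → run F
t=10: L0/L1/L2 = FDH/E/- → run F
t=11: L0/L1/L2 = DH/EF/- → run D
t=12: L0/L1/L2 = DH/EF/- → run D
t=13: L0/L1/L2 = H/EF/- → run H
t=14: L0/L1/L2 = H/EF/- → run H
t=15: L0/L1/L2 = H/EF/- → run H
t=16: L0/L1/L2 = H/EF/- → run H
t=17: L0/L1/L2 = -/EFH/- → run E
t=18: L0/L1/L2 = -/EFH/- → run E
t=19: L0/L1/L2 = -/EFH/- → run E
t=20: L0/L1/L2 = -/EFH/- → run E
t=21: L0/L1/L2 = -/FH/- → run F
t=22: L0/L1/L2 = -/FH/- → run F
t=23: L0/L1/L2 = -/FH/- → run F
t=24: L0/L1/L2 = -/H/- → run H
t=25: (idle)
t=26: (idle)
t=27: (idle)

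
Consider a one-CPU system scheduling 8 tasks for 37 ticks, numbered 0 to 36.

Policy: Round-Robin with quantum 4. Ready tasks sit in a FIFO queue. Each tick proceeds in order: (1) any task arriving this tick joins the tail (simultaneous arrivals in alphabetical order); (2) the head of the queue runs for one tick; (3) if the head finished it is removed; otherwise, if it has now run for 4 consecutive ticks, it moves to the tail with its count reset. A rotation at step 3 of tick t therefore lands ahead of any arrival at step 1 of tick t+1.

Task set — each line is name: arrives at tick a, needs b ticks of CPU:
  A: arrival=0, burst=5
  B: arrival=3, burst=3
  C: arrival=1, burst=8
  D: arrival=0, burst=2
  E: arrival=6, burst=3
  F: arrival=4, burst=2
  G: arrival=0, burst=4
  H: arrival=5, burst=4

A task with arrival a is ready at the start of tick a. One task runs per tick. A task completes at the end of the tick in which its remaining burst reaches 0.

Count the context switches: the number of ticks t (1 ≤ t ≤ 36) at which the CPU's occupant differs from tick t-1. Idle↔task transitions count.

context switches = 10

t=0: queue=[A,D,G] q_used=0 → run A
t=1: queue=[A,D,G,C] q_used=1 → run A
t=2: queue=[A,D,G,C] q_used=2 → run A
t=3: queue=[A,D,G,C,B] q_used=3 → run A
t=4: queue=[D,G,C,B,A,F] q_used=0 → run D
t=5: queue=[D,G,C,B,A,F,H] q_used=1 → run D
t=6: queue=[G,C,B,A,F,H,E] q_used=0 → run G
t=7: queue=[G,C,B,A,F,H,E] q_used=1 → run G
t=8: queue=[G,C,B,A,F,H,E] q_used=2 → run G
t=9: queue=[G,C,B,A,F,H,E] q_used=3 → run G
t=10: queue=[C,B,A,F,H,E] q_used=0 → run C
t=11: queue=[C,B,A,F,H,E] q_used=1 → run C
t=12: queue=[C,B,A,F,H,E] q_used=2 → run C
t=13: queue=[C,B,A,F,H,E] q_used=3 → run C
t=14: queue=[B,A,F,H,E,C] q_used=0 → run B
t=15: queue=[B,A,F,H,E,C] q_used=1 → run B
t=16: queue=[B,A,F,H,E,C] q_used=2 → run B
t=17: queue=[A,F,H,E,C] q_used=0 → run A
t=18: queue=[F,H,E,C] q_used=0 → run F
t=19: queue=[F,H,E,C] q_used=1 → run F
t=20: queue=[H,E,C] q_used=0 → run H
t=21: queue=[H,E,C] q_used=1 → run H
t=22: queue=[H,E,C] q_used=2 → run H
t=23: queue=[H,E,C] q_used=3 → run H
t=24: queue=[E,C] q_used=0 → run E
t=25: queue=[E,C] q_used=1 → run E
t=26: queue=[E,C] q_used=2 → run E
t=27: queue=[C] q_used=0 → run C
t=28: queue=[C] q_used=1 → run C
t=29: queue=[C] q_used=2 → run C
t=30: queue=[C] q_used=3 → run C
t=31: (idle)
t=32: (idle)
t=33: (idle)
t=34: (idle)
t=35: (idle)
t=36: (idle)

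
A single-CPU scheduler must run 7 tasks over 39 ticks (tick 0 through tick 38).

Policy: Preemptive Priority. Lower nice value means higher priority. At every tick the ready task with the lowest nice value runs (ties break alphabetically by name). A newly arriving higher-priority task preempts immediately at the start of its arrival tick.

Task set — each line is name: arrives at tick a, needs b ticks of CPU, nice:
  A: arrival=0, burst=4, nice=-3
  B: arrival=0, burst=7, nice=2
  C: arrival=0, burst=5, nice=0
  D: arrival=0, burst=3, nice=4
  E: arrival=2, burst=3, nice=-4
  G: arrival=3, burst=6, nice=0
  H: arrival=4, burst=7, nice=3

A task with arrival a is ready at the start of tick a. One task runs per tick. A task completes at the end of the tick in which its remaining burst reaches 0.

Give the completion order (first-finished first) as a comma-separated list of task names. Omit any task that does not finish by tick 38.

completion order = E, A, C, G, B, H, D

t=0: ready={A,B,C,D} → run A
t=1: ready={A,B,C,D} → run A
t=2: ready={A,B,C,D,E} → run E
t=3: ready={A,B,C,D,E,G} → run E
t=4: ready={A,B,C,D,E,G,H} → run E
t=5: ready={A,B,C,D,G,H} → run A
t=6: ready={A,B,C,D,G,H} → run A
t=7: ready={B,C,D,G,H} → run C
t=8: ready={B,C,D,G,H} → run C
t=9: ready={B,C,D,G,H} → run C
t=10: ready={B,C,D,G,H} → run C
t=11: ready={B,C,D,G,H} → run C
t=12: ready={B,D,G,H} → run G
t=13: ready={B,D,G,H} → run G
t=14: ready={B,D,G,H} → run G
t=15: ready={B,D,G,H} → run G
t=16: ready={B,D,G,H} → run G
t=17: ready={B,D,G,H} → run G
t=18: ready={B,D,H} → run B
t=19: ready={B,D,H} → run B
t=20: ready={B,D,H} → run B
t=21: ready={B,D,H} → run B
t=22: ready={B,D,H} → run B
t=23: ready={B,D,H} → run B
t=24: ready={B,D,H} → run B
t=25: ready={D,H} → run H
t=26: ready={D,H} → run H
t=27: ready={D,H} → run H
t=28: ready={D,H} → run H
t=29: ready={D,H} → run H
t=30: ready={D,H} → run H
t=31: ready={D,H} → run H
t=32: ready={D} → run D
t=33: ready={D} → run D
t=34: ready={D} → run D
t=35: (idle)
t=36: (idle)
t=37: (idle)
t=38: (idle)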